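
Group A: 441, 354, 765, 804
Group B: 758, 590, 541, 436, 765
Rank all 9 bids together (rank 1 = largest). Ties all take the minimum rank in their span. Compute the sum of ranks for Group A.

19

Sorted (descending): 804, 765, 765, 758, 590, 541, 441, 436, 354
The 2 values of 765 occupy positions 2–3 → each gets rank 2.
Group A values → pooled ranks: 441→7, 354→9, 765→2, 804→1
Rank sum = 7 + 9 + 2 + 1 = 19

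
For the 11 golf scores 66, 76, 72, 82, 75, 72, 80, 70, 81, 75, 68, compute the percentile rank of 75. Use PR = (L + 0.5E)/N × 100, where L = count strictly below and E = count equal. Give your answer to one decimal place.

54.5

N = 11.
Strictly below 75: 5. Equal to 75: 2.
PR = (5 + 0.5·2)/11 × 100 = 54.5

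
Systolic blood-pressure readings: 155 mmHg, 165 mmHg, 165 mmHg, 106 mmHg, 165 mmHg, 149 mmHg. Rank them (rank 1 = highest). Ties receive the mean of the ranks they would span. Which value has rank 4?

155

Sorted (descending): 165, 165, 165, 155, 149, 106
The 3 values of 165 occupy positions 1–3 → average rank 2.
Rank 4 → value 155.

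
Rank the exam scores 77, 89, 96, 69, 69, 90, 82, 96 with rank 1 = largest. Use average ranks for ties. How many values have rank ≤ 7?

Sorted (descending): 96, 96, 90, 89, 82, 77, 69, 69
The 2 values of 96 occupy positions 1–2 → average rank (1+2)/2 = 1.5.
The 2 values of 69 occupy positions 7–8 → average rank (7+8)/2 = 7.5.
Ranks ≤ 7: {1.5, 1.5, 3, 4, 5, 6} → 6 values.

6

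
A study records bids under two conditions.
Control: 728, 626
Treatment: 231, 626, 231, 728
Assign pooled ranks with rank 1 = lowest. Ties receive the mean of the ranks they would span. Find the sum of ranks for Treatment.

Sorted (ascending): 231, 231, 626, 626, 728, 728
The 2 values of 231 occupy positions 1–2 → average rank (1+2)/2 = 1.5.
The 2 values of 626 occupy positions 3–4 → average rank (3+4)/2 = 3.5.
The 2 values of 728 occupy positions 5–6 → average rank (5+6)/2 = 5.5.
Treatment values → pooled ranks: 231→1.5, 626→3.5, 231→1.5, 728→5.5
Rank sum = 1.5 + 3.5 + 1.5 + 5.5 = 12

12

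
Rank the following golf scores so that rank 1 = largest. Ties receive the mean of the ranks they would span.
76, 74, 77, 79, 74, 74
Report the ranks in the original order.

3, 5, 2, 1, 5, 5

Sorted (descending): 79, 77, 76, 74, 74, 74
The 3 values of 74 occupy positions 4–6 → average rank 5.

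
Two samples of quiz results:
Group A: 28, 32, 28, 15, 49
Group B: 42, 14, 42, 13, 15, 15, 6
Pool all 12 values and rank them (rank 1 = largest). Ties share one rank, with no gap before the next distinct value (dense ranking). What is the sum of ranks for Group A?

17

Sorted (descending): 49, 42, 42, 32, 28, 28, 15, 15, 15, 14, 13, 6
The 2 values of 42 share dense rank 2.
The 2 values of 28 share dense rank 4.
The 3 values of 15 share dense rank 5.
Remaining distinct values take the next consecutive integers.
Group A values → pooled ranks: 28→4, 32→3, 28→4, 15→5, 49→1
Rank sum = 4 + 3 + 4 + 5 + 1 = 17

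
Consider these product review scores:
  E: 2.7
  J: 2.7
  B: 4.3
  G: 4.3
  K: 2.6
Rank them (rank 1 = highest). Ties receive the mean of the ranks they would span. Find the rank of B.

1.5

Sorted (descending): 4.3, 4.3, 2.7, 2.7, 2.6
The 2 values of 4.3 occupy positions 1–2 → average rank (1+2)/2 = 1.5.
The 2 values of 2.7 occupy positions 3–4 → average rank (3+4)/2 = 3.5.
B has value 4.3 → rank 1.5.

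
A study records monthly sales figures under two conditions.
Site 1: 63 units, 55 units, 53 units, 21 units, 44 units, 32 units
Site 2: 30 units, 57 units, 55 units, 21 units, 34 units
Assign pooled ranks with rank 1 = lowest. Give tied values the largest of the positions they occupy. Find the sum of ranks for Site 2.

29

Sorted (ascending): 21, 21, 30, 32, 34, 44, 53, 55, 55, 57, 63
The 2 values of 21 occupy positions 1–2 → each gets rank 2.
The 2 values of 55 occupy positions 8–9 → each gets rank 9.
Site 2 values → pooled ranks: 30→3, 57→10, 55→9, 21→2, 34→5
Rank sum = 3 + 10 + 9 + 2 + 5 = 29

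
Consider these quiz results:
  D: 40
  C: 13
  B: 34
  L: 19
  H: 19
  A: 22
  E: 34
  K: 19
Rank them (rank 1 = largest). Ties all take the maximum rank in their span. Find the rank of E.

3

Sorted (descending): 40, 34, 34, 22, 19, 19, 19, 13
The 2 values of 34 occupy positions 2–3 → each gets rank 3.
The 3 values of 19 occupy positions 5–7 → each gets rank 7.
E has value 34 → rank 3.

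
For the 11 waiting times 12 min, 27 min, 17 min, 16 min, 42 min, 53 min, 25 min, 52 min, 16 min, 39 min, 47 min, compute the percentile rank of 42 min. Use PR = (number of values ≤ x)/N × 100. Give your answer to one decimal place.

72.7

N = 11.
Strictly below 42: 7. Equal to 42: 1.
PR = 8/11 × 100 = 72.7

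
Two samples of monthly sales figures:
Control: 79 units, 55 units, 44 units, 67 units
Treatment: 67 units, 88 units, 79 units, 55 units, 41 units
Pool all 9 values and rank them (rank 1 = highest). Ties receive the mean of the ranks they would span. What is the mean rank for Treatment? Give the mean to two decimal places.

4.70

Sorted (descending): 88, 79, 79, 67, 67, 55, 55, 44, 41
The 2 values of 79 occupy positions 2–3 → average rank (2+3)/2 = 2.5.
The 2 values of 67 occupy positions 4–5 → average rank (4+5)/2 = 4.5.
The 2 values of 55 occupy positions 6–7 → average rank (6+7)/2 = 6.5.
Treatment values → pooled ranks: 67→4.5, 88→1, 79→2.5, 55→6.5, 41→9
Mean rank = (4.5 + 1 + 2.5 + 6.5 + 9) / 5 = 4.70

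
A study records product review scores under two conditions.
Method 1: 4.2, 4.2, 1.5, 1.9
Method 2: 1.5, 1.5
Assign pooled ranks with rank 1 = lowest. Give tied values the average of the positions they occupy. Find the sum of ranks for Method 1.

17

Sorted (ascending): 1.5, 1.5, 1.5, 1.9, 4.2, 4.2
The 3 values of 1.5 occupy positions 1–3 → average rank 2.
The 2 values of 4.2 occupy positions 5–6 → average rank (5+6)/2 = 5.5.
Method 1 values → pooled ranks: 4.2→5.5, 4.2→5.5, 1.5→2, 1.9→4
Rank sum = 5.5 + 5.5 + 2 + 4 = 17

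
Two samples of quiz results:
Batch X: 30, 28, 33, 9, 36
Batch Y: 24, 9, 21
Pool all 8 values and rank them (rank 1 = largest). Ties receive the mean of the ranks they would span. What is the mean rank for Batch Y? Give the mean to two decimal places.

6.17

Sorted (descending): 36, 33, 30, 28, 24, 21, 9, 9
The 2 values of 9 occupy positions 7–8 → average rank (7+8)/2 = 7.5.
Batch Y values → pooled ranks: 24→5, 9→7.5, 21→6
Mean rank = (5 + 7.5 + 6) / 3 = 6.17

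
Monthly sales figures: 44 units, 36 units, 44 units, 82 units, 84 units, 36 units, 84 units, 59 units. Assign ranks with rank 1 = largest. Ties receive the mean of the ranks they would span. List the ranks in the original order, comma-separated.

Sorted (descending): 84, 84, 82, 59, 44, 44, 36, 36
The 2 values of 84 occupy positions 1–2 → average rank (1+2)/2 = 1.5.
The 2 values of 44 occupy positions 5–6 → average rank (5+6)/2 = 5.5.
The 2 values of 36 occupy positions 7–8 → average rank (7+8)/2 = 7.5.

5.5, 7.5, 5.5, 3, 1.5, 7.5, 1.5, 4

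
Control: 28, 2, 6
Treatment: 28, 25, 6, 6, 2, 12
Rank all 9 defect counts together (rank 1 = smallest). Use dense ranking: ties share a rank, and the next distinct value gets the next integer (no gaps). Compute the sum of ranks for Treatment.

17

Sorted (ascending): 2, 2, 6, 6, 6, 12, 25, 28, 28
The 2 values of 2 share dense rank 1.
The 3 values of 6 share dense rank 2.
The 2 values of 28 share dense rank 5.
Remaining distinct values take the next consecutive integers.
Treatment values → pooled ranks: 28→5, 25→4, 6→2, 6→2, 2→1, 12→3
Rank sum = 5 + 4 + 2 + 2 + 1 + 3 = 17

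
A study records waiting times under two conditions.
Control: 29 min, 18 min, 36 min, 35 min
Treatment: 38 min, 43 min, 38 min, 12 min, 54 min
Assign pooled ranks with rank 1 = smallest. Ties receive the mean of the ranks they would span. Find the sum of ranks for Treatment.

Sorted (ascending): 12, 18, 29, 35, 36, 38, 38, 43, 54
The 2 values of 38 occupy positions 6–7 → average rank (6+7)/2 = 6.5.
Treatment values → pooled ranks: 38→6.5, 43→8, 38→6.5, 12→1, 54→9
Rank sum = 6.5 + 8 + 6.5 + 1 + 9 = 31

31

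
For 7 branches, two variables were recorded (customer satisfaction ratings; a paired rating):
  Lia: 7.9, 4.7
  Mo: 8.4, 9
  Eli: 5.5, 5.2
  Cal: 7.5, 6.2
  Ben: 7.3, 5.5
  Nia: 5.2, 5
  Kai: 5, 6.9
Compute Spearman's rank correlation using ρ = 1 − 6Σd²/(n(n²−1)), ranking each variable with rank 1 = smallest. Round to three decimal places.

Ranks of variable 1: 6, 7, 3, 5, 4, 2, 1
Ranks of variable 2: 1, 7, 3, 5, 4, 2, 6
d = r₁ − r₂: 5, 0, 0, 0, 0, 0, -5
d²: 25, 0, 0, 0, 0, 0, 25; Σd² = 50
ρ = 1 − 6·50/(7·48) = 1 − 300/336 = 0.107

0.107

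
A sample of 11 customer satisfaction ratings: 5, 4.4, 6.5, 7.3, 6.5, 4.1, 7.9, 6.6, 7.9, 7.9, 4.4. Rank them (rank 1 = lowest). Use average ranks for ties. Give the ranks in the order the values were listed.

4, 2.5, 5.5, 8, 5.5, 1, 10, 7, 10, 10, 2.5

Sorted (ascending): 4.1, 4.4, 4.4, 5, 6.5, 6.5, 6.6, 7.3, 7.9, 7.9, 7.9
The 2 values of 4.4 occupy positions 2–3 → average rank (2+3)/2 = 2.5.
The 2 values of 6.5 occupy positions 5–6 → average rank (5+6)/2 = 5.5.
The 3 values of 7.9 occupy positions 9–11 → average rank 10.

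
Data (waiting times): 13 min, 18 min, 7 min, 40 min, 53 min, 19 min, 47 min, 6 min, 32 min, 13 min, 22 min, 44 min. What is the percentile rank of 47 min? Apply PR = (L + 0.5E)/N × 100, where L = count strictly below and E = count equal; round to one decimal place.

87.5

N = 12.
Strictly below 47: 10. Equal to 47: 1.
PR = (10 + 0.5·1)/12 × 100 = 87.5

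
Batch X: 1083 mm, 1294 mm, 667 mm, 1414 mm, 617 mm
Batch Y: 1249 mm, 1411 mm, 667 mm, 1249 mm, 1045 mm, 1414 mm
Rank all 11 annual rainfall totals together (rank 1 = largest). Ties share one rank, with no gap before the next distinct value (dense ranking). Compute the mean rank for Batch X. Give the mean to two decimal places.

4.80

Sorted (descending): 1414, 1414, 1411, 1294, 1249, 1249, 1083, 1045, 667, 667, 617
The 2 values of 1414 share dense rank 1.
The 2 values of 1249 share dense rank 4.
The 2 values of 667 share dense rank 7.
Remaining distinct values take the next consecutive integers.
Batch X values → pooled ranks: 1083→5, 1294→3, 667→7, 1414→1, 617→8
Mean rank = (5 + 3 + 7 + 1 + 8) / 5 = 4.80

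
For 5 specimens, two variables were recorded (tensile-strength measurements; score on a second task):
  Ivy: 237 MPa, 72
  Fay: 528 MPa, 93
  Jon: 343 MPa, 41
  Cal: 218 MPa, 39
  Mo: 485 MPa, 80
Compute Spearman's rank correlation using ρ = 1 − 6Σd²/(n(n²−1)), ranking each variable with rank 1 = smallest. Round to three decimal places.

0.900

Ranks of variable 1: 2, 5, 3, 1, 4
Ranks of variable 2: 3, 5, 2, 1, 4
d = r₁ − r₂: -1, 0, 1, 0, 0
d²: 1, 0, 1, 0, 0; Σd² = 2
ρ = 1 − 6·2/(5·24) = 1 − 12/120 = 0.900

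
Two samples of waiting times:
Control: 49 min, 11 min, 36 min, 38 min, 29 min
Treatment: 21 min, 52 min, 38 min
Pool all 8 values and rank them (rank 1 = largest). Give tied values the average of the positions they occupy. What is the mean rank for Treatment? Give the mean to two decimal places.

Sorted (descending): 52, 49, 38, 38, 36, 29, 21, 11
The 2 values of 38 occupy positions 3–4 → average rank (3+4)/2 = 3.5.
Treatment values → pooled ranks: 21→7, 52→1, 38→3.5
Mean rank = (7 + 1 + 3.5) / 3 = 3.83

3.83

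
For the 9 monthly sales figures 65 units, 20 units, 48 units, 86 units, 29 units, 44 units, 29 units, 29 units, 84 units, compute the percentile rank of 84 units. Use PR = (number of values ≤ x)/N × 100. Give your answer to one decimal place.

88.9

N = 9.
Strictly below 84: 7. Equal to 84: 1.
PR = 8/9 × 100 = 88.9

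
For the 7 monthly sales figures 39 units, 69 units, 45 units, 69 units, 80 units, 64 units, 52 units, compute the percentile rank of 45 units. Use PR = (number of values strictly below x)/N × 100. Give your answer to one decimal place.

N = 7.
Strictly below 45: 1. Equal to 45: 1.
PR = 1/7 × 100 = 14.3

14.3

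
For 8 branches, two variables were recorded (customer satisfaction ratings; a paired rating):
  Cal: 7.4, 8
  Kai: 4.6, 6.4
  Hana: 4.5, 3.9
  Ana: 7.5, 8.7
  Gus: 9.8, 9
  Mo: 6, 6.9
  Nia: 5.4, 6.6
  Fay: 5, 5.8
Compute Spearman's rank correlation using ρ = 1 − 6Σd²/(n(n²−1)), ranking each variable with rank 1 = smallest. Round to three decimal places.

Ranks of variable 1: 6, 2, 1, 7, 8, 5, 4, 3
Ranks of variable 2: 6, 3, 1, 7, 8, 5, 4, 2
d = r₁ − r₂: 0, -1, 0, 0, 0, 0, 0, 1
d²: 0, 1, 0, 0, 0, 0, 0, 1; Σd² = 2
ρ = 1 − 6·2/(8·63) = 1 − 12/504 = 0.976

0.976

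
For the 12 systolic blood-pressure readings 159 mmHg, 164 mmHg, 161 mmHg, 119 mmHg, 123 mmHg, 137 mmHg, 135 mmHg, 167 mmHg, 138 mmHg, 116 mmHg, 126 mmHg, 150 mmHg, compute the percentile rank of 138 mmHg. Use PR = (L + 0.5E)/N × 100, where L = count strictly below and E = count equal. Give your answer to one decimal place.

54.2

N = 12.
Strictly below 138: 6. Equal to 138: 1.
PR = (6 + 0.5·1)/12 × 100 = 54.2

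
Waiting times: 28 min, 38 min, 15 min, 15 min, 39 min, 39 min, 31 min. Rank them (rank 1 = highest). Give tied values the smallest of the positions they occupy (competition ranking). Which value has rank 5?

28

Sorted (descending): 39, 39, 38, 31, 28, 15, 15
The 2 values of 39 occupy positions 1–2 → each gets rank 1.
The 2 values of 15 occupy positions 6–7 → each gets rank 6.
Rank 5 → value 28.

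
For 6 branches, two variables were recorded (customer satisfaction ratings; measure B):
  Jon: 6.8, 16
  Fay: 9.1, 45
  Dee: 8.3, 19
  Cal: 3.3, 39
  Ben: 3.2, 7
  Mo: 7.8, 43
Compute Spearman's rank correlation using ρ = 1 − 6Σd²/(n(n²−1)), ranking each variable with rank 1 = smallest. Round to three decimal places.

Ranks of variable 1: 3, 6, 5, 2, 1, 4
Ranks of variable 2: 2, 6, 3, 4, 1, 5
d = r₁ − r₂: 1, 0, 2, -2, 0, -1
d²: 1, 0, 4, 4, 0, 1; Σd² = 10
ρ = 1 − 6·10/(6·35) = 1 − 60/210 = 0.714

0.714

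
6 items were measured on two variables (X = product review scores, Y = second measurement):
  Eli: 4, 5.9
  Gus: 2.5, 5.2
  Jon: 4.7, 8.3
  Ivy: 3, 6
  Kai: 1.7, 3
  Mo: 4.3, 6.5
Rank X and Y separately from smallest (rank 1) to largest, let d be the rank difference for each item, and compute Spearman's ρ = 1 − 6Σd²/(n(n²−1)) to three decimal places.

Ranks of variable 1: 4, 2, 6, 3, 1, 5
Ranks of variable 2: 3, 2, 6, 4, 1, 5
d = r₁ − r₂: 1, 0, 0, -1, 0, 0
d²: 1, 0, 0, 1, 0, 0; Σd² = 2
ρ = 1 − 6·2/(6·35) = 1 − 12/210 = 0.943

0.943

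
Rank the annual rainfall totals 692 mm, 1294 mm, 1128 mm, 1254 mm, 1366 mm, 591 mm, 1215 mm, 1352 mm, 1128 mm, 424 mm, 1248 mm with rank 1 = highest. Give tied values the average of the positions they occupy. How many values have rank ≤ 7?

6

Sorted (descending): 1366, 1352, 1294, 1254, 1248, 1215, 1128, 1128, 692, 591, 424
The 2 values of 1128 occupy positions 7–8 → average rank (7+8)/2 = 7.5.
Ranks ≤ 7: {1, 2, 3, 4, 5, 6} → 6 values.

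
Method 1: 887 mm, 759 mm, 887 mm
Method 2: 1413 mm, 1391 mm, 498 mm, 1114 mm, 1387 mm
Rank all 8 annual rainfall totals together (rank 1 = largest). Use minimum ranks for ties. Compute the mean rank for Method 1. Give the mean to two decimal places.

Sorted (descending): 1413, 1391, 1387, 1114, 887, 887, 759, 498
The 2 values of 887 occupy positions 5–6 → each gets rank 5.
Method 1 values → pooled ranks: 887→5, 759→7, 887→5
Mean rank = (5 + 7 + 5) / 3 = 5.67

5.67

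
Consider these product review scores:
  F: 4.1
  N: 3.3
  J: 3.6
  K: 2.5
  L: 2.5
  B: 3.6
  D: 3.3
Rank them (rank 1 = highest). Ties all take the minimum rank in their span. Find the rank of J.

2

Sorted (descending): 4.1, 3.6, 3.6, 3.3, 3.3, 2.5, 2.5
The 2 values of 3.6 occupy positions 2–3 → each gets rank 2.
The 2 values of 3.3 occupy positions 4–5 → each gets rank 4.
The 2 values of 2.5 occupy positions 6–7 → each gets rank 6.
J has value 3.6 → rank 2.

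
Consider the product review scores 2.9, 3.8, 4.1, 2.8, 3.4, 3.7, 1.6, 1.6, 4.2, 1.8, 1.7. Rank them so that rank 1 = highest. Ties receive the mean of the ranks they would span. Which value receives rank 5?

3.4

Sorted (descending): 4.2, 4.1, 3.8, 3.7, 3.4, 2.9, 2.8, 1.8, 1.7, 1.6, 1.6
The 2 values of 1.6 occupy positions 10–11 → average rank (10+11)/2 = 10.5.
Rank 5 → value 3.4.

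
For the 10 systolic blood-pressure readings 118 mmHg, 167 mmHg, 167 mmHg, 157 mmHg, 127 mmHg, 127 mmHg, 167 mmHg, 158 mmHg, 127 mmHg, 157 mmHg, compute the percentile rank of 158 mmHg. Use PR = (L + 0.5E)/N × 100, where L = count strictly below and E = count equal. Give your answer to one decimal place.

N = 10.
Strictly below 158: 6. Equal to 158: 1.
PR = (6 + 0.5·1)/10 × 100 = 65.0

65.0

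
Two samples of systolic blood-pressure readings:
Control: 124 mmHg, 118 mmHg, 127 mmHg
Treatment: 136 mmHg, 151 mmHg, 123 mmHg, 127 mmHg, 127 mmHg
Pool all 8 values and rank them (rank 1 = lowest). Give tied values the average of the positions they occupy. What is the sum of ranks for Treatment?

Sorted (ascending): 118, 123, 124, 127, 127, 127, 136, 151
The 3 values of 127 occupy positions 4–6 → average rank 5.
Treatment values → pooled ranks: 136→7, 151→8, 123→2, 127→5, 127→5
Rank sum = 7 + 8 + 2 + 5 + 5 = 27

27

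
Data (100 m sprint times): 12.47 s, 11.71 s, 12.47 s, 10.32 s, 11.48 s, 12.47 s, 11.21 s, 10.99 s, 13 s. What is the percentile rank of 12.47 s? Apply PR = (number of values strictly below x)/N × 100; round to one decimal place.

55.6

N = 9.
Strictly below 12.47: 5. Equal to 12.47: 3.
PR = 5/9 × 100 = 55.6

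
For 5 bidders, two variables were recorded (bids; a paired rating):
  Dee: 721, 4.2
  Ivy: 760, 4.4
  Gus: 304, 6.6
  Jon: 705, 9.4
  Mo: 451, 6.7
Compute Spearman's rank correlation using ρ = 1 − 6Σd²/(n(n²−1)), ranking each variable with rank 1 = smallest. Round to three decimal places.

-0.500

Ranks of variable 1: 4, 5, 1, 3, 2
Ranks of variable 2: 1, 2, 3, 5, 4
d = r₁ − r₂: 3, 3, -2, -2, -2
d²: 9, 9, 4, 4, 4; Σd² = 30
ρ = 1 − 6·30/(5·24) = 1 − 180/120 = -0.500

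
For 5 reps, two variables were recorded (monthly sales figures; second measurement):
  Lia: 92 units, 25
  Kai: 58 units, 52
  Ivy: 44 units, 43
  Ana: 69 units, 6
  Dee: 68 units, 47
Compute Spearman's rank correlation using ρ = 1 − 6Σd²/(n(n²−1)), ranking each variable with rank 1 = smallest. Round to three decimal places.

-0.600

Ranks of variable 1: 5, 2, 1, 4, 3
Ranks of variable 2: 2, 5, 3, 1, 4
d = r₁ − r₂: 3, -3, -2, 3, -1
d²: 9, 9, 4, 9, 1; Σd² = 32
ρ = 1 − 6·32/(5·24) = 1 − 192/120 = -0.600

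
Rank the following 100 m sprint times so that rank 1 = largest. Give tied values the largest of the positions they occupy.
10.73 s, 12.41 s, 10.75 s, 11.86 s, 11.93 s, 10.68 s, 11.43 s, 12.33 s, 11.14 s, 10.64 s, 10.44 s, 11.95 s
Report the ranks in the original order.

9, 1, 8, 5, 4, 10, 6, 2, 7, 11, 12, 3

Sorted (descending): 12.41, 12.33, 11.95, 11.93, 11.86, 11.43, 11.14, 10.75, 10.73, 10.68, 10.64, 10.44
No ties — each value takes its position as its rank.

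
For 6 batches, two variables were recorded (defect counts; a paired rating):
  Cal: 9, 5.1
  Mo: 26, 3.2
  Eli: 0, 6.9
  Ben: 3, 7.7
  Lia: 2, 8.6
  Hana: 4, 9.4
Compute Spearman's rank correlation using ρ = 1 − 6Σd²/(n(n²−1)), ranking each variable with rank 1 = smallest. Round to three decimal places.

Ranks of variable 1: 5, 6, 1, 3, 2, 4
Ranks of variable 2: 2, 1, 3, 4, 5, 6
d = r₁ − r₂: 3, 5, -2, -1, -3, -2
d²: 9, 25, 4, 1, 9, 4; Σd² = 52
ρ = 1 − 6·52/(6·35) = 1 − 312/210 = -0.486

-0.486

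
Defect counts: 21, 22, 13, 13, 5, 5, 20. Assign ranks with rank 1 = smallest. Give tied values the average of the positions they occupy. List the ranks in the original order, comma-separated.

6, 7, 3.5, 3.5, 1.5, 1.5, 5

Sorted (ascending): 5, 5, 13, 13, 20, 21, 22
The 2 values of 5 occupy positions 1–2 → average rank (1+2)/2 = 1.5.
The 2 values of 13 occupy positions 3–4 → average rank (3+4)/2 = 3.5.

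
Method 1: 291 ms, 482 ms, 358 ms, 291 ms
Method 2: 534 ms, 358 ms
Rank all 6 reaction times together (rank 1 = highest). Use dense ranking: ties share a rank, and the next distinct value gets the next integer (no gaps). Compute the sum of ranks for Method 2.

Sorted (descending): 534, 482, 358, 358, 291, 291
The 2 values of 358 share dense rank 3.
The 2 values of 291 share dense rank 4.
Remaining distinct values take the next consecutive integers.
Method 2 values → pooled ranks: 534→1, 358→3
Rank sum = 1 + 3 = 4

4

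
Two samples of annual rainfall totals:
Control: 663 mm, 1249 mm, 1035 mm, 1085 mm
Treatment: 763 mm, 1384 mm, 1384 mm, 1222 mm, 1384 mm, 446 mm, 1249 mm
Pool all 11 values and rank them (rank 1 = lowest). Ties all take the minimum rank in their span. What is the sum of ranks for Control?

18

Sorted (ascending): 446, 663, 763, 1035, 1085, 1222, 1249, 1249, 1384, 1384, 1384
The 2 values of 1249 occupy positions 7–8 → each gets rank 7.
The 3 values of 1384 occupy positions 9–11 → each gets rank 9.
Control values → pooled ranks: 663→2, 1249→7, 1035→4, 1085→5
Rank sum = 2 + 7 + 4 + 5 = 18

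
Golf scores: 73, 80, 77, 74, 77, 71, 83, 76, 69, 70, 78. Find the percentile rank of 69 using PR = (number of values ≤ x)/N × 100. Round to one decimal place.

9.1

N = 11.
Strictly below 69: 0. Equal to 69: 1.
PR = 1/11 × 100 = 9.1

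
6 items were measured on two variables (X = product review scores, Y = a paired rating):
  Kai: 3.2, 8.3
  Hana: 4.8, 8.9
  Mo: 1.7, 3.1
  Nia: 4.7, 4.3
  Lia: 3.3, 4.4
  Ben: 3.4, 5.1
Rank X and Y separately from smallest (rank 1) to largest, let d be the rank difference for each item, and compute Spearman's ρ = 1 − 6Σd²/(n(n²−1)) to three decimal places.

0.486

Ranks of variable 1: 2, 6, 1, 5, 3, 4
Ranks of variable 2: 5, 6, 1, 2, 3, 4
d = r₁ − r₂: -3, 0, 0, 3, 0, 0
d²: 9, 0, 0, 9, 0, 0; Σd² = 18
ρ = 1 − 6·18/(6·35) = 1 − 108/210 = 0.486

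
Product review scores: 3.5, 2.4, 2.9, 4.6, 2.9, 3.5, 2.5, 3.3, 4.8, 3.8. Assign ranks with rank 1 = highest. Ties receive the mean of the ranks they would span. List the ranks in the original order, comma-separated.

4.5, 10, 7.5, 2, 7.5, 4.5, 9, 6, 1, 3

Sorted (descending): 4.8, 4.6, 3.8, 3.5, 3.5, 3.3, 2.9, 2.9, 2.5, 2.4
The 2 values of 3.5 occupy positions 4–5 → average rank (4+5)/2 = 4.5.
The 2 values of 2.9 occupy positions 7–8 → average rank (7+8)/2 = 7.5.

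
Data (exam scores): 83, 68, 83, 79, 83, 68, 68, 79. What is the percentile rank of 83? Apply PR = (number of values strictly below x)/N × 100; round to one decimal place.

62.5

N = 8.
Strictly below 83: 5. Equal to 83: 3.
PR = 5/8 × 100 = 62.5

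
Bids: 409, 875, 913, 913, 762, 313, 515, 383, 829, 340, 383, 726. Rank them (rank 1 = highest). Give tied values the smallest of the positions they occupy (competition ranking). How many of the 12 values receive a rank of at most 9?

10

Sorted (descending): 913, 913, 875, 829, 762, 726, 515, 409, 383, 383, 340, 313
The 2 values of 913 occupy positions 1–2 → each gets rank 1.
The 2 values of 383 occupy positions 9–10 → each gets rank 9.
Ranks ≤ 9: {1, 1, 3, 4, 5, 6, 7, 8, 9, 9} → 10 values.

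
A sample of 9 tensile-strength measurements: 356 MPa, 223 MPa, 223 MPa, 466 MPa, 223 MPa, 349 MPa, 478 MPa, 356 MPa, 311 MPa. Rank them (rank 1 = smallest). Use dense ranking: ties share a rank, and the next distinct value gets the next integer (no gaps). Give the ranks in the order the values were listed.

4, 1, 1, 5, 1, 3, 6, 4, 2

Sorted (ascending): 223, 223, 223, 311, 349, 356, 356, 466, 478
The 3 values of 223 share dense rank 1.
The 2 values of 356 share dense rank 4.
Remaining distinct values take the next consecutive integers.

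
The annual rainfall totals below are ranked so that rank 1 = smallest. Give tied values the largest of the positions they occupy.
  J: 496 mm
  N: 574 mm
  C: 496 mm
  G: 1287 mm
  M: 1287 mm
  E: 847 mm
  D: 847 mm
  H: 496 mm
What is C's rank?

Sorted (ascending): 496, 496, 496, 574, 847, 847, 1287, 1287
The 3 values of 496 occupy positions 1–3 → each gets rank 3.
The 2 values of 847 occupy positions 5–6 → each gets rank 6.
The 2 values of 1287 occupy positions 7–8 → each gets rank 8.
C has value 496 mm → rank 3.

3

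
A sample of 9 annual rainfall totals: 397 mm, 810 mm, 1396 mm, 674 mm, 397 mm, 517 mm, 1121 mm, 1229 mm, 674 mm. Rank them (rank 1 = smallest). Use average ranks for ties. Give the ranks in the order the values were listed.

Sorted (ascending): 397, 397, 517, 674, 674, 810, 1121, 1229, 1396
The 2 values of 397 occupy positions 1–2 → average rank (1+2)/2 = 1.5.
The 2 values of 674 occupy positions 4–5 → average rank (4+5)/2 = 4.5.

1.5, 6, 9, 4.5, 1.5, 3, 7, 8, 4.5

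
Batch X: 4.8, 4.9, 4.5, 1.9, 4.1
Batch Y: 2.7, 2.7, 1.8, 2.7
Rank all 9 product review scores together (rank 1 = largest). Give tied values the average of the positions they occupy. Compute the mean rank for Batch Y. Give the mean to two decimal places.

6.75

Sorted (descending): 4.9, 4.8, 4.5, 4.1, 2.7, 2.7, 2.7, 1.9, 1.8
The 3 values of 2.7 occupy positions 5–7 → average rank 6.
Batch Y values → pooled ranks: 2.7→6, 2.7→6, 1.8→9, 2.7→6
Mean rank = (6 + 6 + 9 + 6) / 4 = 6.75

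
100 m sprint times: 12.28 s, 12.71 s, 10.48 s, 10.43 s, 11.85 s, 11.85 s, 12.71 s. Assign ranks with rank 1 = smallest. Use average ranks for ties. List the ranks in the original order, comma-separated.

Sorted (ascending): 10.43, 10.48, 11.85, 11.85, 12.28, 12.71, 12.71
The 2 values of 11.85 occupy positions 3–4 → average rank (3+4)/2 = 3.5.
The 2 values of 12.71 occupy positions 6–7 → average rank (6+7)/2 = 6.5.

5, 6.5, 2, 1, 3.5, 3.5, 6.5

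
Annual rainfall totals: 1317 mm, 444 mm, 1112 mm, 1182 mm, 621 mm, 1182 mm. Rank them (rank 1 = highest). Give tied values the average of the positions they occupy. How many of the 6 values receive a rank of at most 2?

Sorted (descending): 1317, 1182, 1182, 1112, 621, 444
The 2 values of 1182 occupy positions 2–3 → average rank (2+3)/2 = 2.5.
Ranks ≤ 2: {1} → 1 value.

1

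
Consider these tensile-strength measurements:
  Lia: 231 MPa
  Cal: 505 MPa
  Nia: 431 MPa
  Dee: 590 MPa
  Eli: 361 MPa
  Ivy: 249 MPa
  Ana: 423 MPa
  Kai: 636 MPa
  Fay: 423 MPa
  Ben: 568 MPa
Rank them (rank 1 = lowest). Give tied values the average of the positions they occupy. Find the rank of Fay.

Sorted (ascending): 231, 249, 361, 423, 423, 431, 505, 568, 590, 636
The 2 values of 423 occupy positions 4–5 → average rank (4+5)/2 = 4.5.
Fay has value 423 MPa → rank 4.5.

4.5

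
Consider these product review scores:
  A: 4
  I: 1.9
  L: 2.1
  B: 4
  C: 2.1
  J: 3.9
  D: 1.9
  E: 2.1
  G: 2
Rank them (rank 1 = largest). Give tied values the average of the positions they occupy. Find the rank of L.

5

Sorted (descending): 4, 4, 3.9, 2.1, 2.1, 2.1, 2, 1.9, 1.9
The 2 values of 4 occupy positions 1–2 → average rank (1+2)/2 = 1.5.
The 3 values of 2.1 occupy positions 4–6 → average rank 5.
The 2 values of 1.9 occupy positions 8–9 → average rank (8+9)/2 = 8.5.
L has value 2.1 → rank 5.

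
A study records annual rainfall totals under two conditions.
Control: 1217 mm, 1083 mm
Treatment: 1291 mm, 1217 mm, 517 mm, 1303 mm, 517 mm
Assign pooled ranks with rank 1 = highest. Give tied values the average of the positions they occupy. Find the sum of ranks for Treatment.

Sorted (descending): 1303, 1291, 1217, 1217, 1083, 517, 517
The 2 values of 1217 occupy positions 3–4 → average rank (3+4)/2 = 3.5.
The 2 values of 517 occupy positions 6–7 → average rank (6+7)/2 = 6.5.
Treatment values → pooled ranks: 1291→2, 1217→3.5, 517→6.5, 1303→1, 517→6.5
Rank sum = 2 + 3.5 + 6.5 + 1 + 6.5 = 19.5

19.5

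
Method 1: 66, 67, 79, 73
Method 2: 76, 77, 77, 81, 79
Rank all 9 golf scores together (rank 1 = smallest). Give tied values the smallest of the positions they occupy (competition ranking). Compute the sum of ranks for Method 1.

13

Sorted (ascending): 66, 67, 73, 76, 77, 77, 79, 79, 81
The 2 values of 77 occupy positions 5–6 → each gets rank 5.
The 2 values of 79 occupy positions 7–8 → each gets rank 7.
Method 1 values → pooled ranks: 66→1, 67→2, 79→7, 73→3
Rank sum = 1 + 2 + 7 + 3 = 13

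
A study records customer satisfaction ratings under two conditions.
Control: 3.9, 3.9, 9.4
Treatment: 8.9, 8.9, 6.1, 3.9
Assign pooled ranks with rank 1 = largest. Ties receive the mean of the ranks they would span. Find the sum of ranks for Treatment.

15

Sorted (descending): 9.4, 8.9, 8.9, 6.1, 3.9, 3.9, 3.9
The 2 values of 8.9 occupy positions 2–3 → average rank (2+3)/2 = 2.5.
The 3 values of 3.9 occupy positions 5–7 → average rank 6.
Treatment values → pooled ranks: 8.9→2.5, 8.9→2.5, 6.1→4, 3.9→6
Rank sum = 2.5 + 2.5 + 4 + 6 = 15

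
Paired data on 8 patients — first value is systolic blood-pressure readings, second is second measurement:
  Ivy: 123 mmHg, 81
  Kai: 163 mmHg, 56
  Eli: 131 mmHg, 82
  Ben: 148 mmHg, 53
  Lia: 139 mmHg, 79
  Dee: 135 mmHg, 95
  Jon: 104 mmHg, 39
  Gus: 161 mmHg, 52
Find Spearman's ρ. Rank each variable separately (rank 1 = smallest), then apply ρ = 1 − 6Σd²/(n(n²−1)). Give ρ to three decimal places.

-0.167

Ranks of variable 1: 2, 8, 3, 6, 5, 4, 1, 7
Ranks of variable 2: 6, 4, 7, 3, 5, 8, 1, 2
d = r₁ − r₂: -4, 4, -4, 3, 0, -4, 0, 5
d²: 16, 16, 16, 9, 0, 16, 0, 25; Σd² = 98
ρ = 1 − 6·98/(8·63) = 1 − 588/504 = -0.167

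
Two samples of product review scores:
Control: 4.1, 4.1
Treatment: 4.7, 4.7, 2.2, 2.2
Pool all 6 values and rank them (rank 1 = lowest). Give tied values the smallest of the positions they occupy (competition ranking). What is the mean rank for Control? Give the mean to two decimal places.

Sorted (ascending): 2.2, 2.2, 4.1, 4.1, 4.7, 4.7
The 2 values of 2.2 occupy positions 1–2 → each gets rank 1.
The 2 values of 4.1 occupy positions 3–4 → each gets rank 3.
The 2 values of 4.7 occupy positions 5–6 → each gets rank 5.
Control values → pooled ranks: 4.1→3, 4.1→3
Mean rank = (3 + 3) / 2 = 3.00

3.00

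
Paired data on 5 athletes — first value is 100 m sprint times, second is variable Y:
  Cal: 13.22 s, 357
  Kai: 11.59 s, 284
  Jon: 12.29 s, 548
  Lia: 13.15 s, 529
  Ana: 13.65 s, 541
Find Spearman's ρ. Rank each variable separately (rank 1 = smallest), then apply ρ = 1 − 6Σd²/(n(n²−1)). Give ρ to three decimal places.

0.300

Ranks of variable 1: 4, 1, 2, 3, 5
Ranks of variable 2: 2, 1, 5, 3, 4
d = r₁ − r₂: 2, 0, -3, 0, 1
d²: 4, 0, 9, 0, 1; Σd² = 14
ρ = 1 − 6·14/(5·24) = 1 − 84/120 = 0.300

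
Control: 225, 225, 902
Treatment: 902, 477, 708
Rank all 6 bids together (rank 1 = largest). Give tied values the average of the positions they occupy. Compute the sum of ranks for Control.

12.5

Sorted (descending): 902, 902, 708, 477, 225, 225
The 2 values of 902 occupy positions 1–2 → average rank (1+2)/2 = 1.5.
The 2 values of 225 occupy positions 5–6 → average rank (5+6)/2 = 5.5.
Control values → pooled ranks: 225→5.5, 225→5.5, 902→1.5
Rank sum = 5.5 + 5.5 + 1.5 = 12.5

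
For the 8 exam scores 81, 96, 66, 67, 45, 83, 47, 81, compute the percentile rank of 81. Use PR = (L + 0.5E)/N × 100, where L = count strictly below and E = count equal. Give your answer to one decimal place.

N = 8.
Strictly below 81: 4. Equal to 81: 2.
PR = (4 + 0.5·2)/8 × 100 = 62.5

62.5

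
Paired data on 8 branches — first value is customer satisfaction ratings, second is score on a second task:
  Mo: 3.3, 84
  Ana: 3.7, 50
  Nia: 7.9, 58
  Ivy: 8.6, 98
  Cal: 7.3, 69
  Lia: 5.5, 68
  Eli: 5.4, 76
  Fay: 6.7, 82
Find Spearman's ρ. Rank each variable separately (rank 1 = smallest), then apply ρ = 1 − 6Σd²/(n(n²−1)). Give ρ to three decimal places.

0.143

Ranks of variable 1: 1, 2, 7, 8, 6, 4, 3, 5
Ranks of variable 2: 7, 1, 2, 8, 4, 3, 5, 6
d = r₁ − r₂: -6, 1, 5, 0, 2, 1, -2, -1
d²: 36, 1, 25, 0, 4, 1, 4, 1; Σd² = 72
ρ = 1 − 6·72/(8·63) = 1 − 432/504 = 0.143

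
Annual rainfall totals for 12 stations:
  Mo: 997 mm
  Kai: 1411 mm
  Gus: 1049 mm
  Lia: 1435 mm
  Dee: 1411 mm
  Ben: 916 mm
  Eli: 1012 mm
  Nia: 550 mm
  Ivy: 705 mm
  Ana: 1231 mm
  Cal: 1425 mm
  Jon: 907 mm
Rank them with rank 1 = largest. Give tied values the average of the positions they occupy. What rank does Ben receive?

Sorted (descending): 1435, 1425, 1411, 1411, 1231, 1049, 1012, 997, 916, 907, 705, 550
The 2 values of 1411 occupy positions 3–4 → average rank (3+4)/2 = 3.5.
Ben has value 916 mm → rank 9.

9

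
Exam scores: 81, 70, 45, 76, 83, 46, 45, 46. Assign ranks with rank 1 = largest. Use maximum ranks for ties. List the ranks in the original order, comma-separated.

2, 4, 8, 3, 1, 6, 8, 6

Sorted (descending): 83, 81, 76, 70, 46, 46, 45, 45
The 2 values of 46 occupy positions 5–6 → each gets rank 6.
The 2 values of 45 occupy positions 7–8 → each gets rank 8.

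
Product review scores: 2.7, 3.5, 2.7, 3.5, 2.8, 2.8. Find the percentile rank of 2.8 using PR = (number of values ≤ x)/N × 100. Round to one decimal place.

66.7

N = 6.
Strictly below 2.8: 2. Equal to 2.8: 2.
PR = 4/6 × 100 = 66.7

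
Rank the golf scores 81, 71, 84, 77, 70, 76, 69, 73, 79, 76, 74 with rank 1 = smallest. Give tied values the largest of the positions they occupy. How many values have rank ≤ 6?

Sorted (ascending): 69, 70, 71, 73, 74, 76, 76, 77, 79, 81, 84
The 2 values of 76 occupy positions 6–7 → each gets rank 7.
Ranks ≤ 6: {1, 2, 3, 4, 5} → 5 values.

5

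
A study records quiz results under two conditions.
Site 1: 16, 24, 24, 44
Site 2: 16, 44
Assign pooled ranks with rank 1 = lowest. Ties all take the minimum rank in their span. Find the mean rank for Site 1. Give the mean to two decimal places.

Sorted (ascending): 16, 16, 24, 24, 44, 44
The 2 values of 16 occupy positions 1–2 → each gets rank 1.
The 2 values of 24 occupy positions 3–4 → each gets rank 3.
The 2 values of 44 occupy positions 5–6 → each gets rank 5.
Site 1 values → pooled ranks: 16→1, 24→3, 24→3, 44→5
Mean rank = (1 + 3 + 3 + 5) / 4 = 3.00

3.00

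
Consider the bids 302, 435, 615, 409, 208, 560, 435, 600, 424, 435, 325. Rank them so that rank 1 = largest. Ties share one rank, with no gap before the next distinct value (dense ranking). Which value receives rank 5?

424

Sorted (descending): 615, 600, 560, 435, 435, 435, 424, 409, 325, 302, 208
The 3 values of 435 share dense rank 4.
Remaining distinct values take the next consecutive integers.
Rank 5 → value 424.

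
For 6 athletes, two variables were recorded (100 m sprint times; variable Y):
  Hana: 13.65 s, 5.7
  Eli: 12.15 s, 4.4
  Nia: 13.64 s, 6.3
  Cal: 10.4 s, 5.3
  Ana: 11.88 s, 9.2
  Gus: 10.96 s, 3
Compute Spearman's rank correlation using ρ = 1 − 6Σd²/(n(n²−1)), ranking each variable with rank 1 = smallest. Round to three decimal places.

Ranks of variable 1: 6, 4, 5, 1, 3, 2
Ranks of variable 2: 4, 2, 5, 3, 6, 1
d = r₁ − r₂: 2, 2, 0, -2, -3, 1
d²: 4, 4, 0, 4, 9, 1; Σd² = 22
ρ = 1 − 6·22/(6·35) = 1 − 132/210 = 0.371

0.371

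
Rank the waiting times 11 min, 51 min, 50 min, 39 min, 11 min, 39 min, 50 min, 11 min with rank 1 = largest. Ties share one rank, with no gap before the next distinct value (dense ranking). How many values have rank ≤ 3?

5

Sorted (descending): 51, 50, 50, 39, 39, 11, 11, 11
The 2 values of 50 share dense rank 2.
The 2 values of 39 share dense rank 3.
The 3 values of 11 share dense rank 4.
Remaining distinct values take the next consecutive integers.
Ranks ≤ 3: {1, 2, 2, 3, 3} → 5 values.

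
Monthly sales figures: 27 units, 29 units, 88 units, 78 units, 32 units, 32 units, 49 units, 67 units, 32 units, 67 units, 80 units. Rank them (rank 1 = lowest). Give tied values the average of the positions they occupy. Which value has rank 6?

Sorted (ascending): 27, 29, 32, 32, 32, 49, 67, 67, 78, 80, 88
The 3 values of 32 occupy positions 3–5 → average rank 4.
The 2 values of 67 occupy positions 7–8 → average rank (7+8)/2 = 7.5.
Rank 6 → value 49.

49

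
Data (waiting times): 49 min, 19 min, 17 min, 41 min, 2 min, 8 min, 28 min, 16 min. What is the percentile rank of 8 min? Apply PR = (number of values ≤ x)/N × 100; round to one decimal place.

N = 8.
Strictly below 8: 1. Equal to 8: 1.
PR = 2/8 × 100 = 25.0

25.0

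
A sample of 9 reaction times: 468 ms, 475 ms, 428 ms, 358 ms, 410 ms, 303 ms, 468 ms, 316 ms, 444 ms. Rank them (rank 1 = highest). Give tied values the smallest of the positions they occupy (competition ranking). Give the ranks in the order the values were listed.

2, 1, 5, 7, 6, 9, 2, 8, 4

Sorted (descending): 475, 468, 468, 444, 428, 410, 358, 316, 303
The 2 values of 468 occupy positions 2–3 → each gets rank 2.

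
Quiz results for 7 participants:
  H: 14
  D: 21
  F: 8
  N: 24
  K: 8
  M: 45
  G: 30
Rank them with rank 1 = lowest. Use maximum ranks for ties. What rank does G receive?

Sorted (ascending): 8, 8, 14, 21, 24, 30, 45
The 2 values of 8 occupy positions 1–2 → each gets rank 2.
G has value 30 → rank 6.

6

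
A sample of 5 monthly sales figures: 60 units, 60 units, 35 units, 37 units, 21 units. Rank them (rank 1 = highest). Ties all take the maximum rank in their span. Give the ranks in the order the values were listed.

2, 2, 4, 3, 5

Sorted (descending): 60, 60, 37, 35, 21
The 2 values of 60 occupy positions 1–2 → each gets rank 2.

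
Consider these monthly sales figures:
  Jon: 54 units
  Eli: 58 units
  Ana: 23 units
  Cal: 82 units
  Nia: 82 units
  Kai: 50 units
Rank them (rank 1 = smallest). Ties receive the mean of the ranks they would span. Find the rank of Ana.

1

Sorted (ascending): 23, 50, 54, 58, 82, 82
The 2 values of 82 occupy positions 5–6 → average rank (5+6)/2 = 5.5.
Ana has value 23 units → rank 1.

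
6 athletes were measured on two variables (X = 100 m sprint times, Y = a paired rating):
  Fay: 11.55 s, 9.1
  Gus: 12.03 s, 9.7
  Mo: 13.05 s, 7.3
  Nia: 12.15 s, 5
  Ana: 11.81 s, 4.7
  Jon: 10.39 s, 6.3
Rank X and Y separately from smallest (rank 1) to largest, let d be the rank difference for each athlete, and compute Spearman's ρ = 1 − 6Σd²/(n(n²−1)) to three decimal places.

Ranks of variable 1: 2, 4, 6, 5, 3, 1
Ranks of variable 2: 5, 6, 4, 2, 1, 3
d = r₁ − r₂: -3, -2, 2, 3, 2, -2
d²: 9, 4, 4, 9, 4, 4; Σd² = 34
ρ = 1 − 6·34/(6·35) = 1 − 204/210 = 0.029

0.029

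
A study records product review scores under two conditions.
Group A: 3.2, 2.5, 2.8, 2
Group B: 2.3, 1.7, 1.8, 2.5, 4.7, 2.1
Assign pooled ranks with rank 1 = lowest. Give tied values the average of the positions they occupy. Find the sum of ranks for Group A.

26.5

Sorted (ascending): 1.7, 1.8, 2, 2.1, 2.3, 2.5, 2.5, 2.8, 3.2, 4.7
The 2 values of 2.5 occupy positions 6–7 → average rank (6+7)/2 = 6.5.
Group A values → pooled ranks: 3.2→9, 2.5→6.5, 2.8→8, 2→3
Rank sum = 9 + 6.5 + 8 + 3 = 26.5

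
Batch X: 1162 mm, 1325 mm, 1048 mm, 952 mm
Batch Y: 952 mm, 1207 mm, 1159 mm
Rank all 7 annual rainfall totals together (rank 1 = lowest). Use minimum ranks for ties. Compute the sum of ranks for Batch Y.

Sorted (ascending): 952, 952, 1048, 1159, 1162, 1207, 1325
The 2 values of 952 occupy positions 1–2 → each gets rank 1.
Batch Y values → pooled ranks: 952→1, 1207→6, 1159→4
Rank sum = 1 + 6 + 4 = 11

11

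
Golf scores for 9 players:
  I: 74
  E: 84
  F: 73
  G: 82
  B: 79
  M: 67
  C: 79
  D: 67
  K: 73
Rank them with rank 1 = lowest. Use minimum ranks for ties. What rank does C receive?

6

Sorted (ascending): 67, 67, 73, 73, 74, 79, 79, 82, 84
The 2 values of 67 occupy positions 1–2 → each gets rank 1.
The 2 values of 73 occupy positions 3–4 → each gets rank 3.
The 2 values of 79 occupy positions 6–7 → each gets rank 6.
C has value 79 → rank 6.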